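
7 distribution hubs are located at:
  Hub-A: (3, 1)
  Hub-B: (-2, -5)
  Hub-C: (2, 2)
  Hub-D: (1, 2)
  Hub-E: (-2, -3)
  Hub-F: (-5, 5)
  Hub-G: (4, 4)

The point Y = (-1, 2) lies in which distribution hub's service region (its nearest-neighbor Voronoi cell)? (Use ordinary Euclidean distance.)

Since √ is increasing, it suffices to compare squared distances:
d²(Y, Hub-A) = (-1−3)² + (2−1)² = 16 + 1 = 17
d²(Y, Hub-B) = (-1−(-2))² + (2−(-5))² = 1 + 49 = 50
d²(Y, Hub-C) = (-1−2)² + (2−2)² = 9 + 0 = 9
d²(Y, Hub-D) = (-1−1)² + (2−2)² = 4 + 0 = 4
d²(Y, Hub-E) = (-1−(-2))² + (2−(-3))² = 1 + 25 = 26
d²(Y, Hub-F) = (-1−(-5))² + (2−5)² = 16 + 9 = 25
d²(Y, Hub-G) = (-1−4)² + (2−4)² = 25 + 4 = 29
Minimum is at Hub-D.

Hub-D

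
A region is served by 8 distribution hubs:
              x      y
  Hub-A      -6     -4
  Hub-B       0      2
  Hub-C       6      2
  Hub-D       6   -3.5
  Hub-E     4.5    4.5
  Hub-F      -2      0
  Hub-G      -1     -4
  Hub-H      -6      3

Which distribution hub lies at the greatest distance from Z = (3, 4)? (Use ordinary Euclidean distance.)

Since √ is increasing, it suffices to compare squared distances:
d²(Z, Hub-A) = 81 + 64 = 145
d²(Z, Hub-B) = 9 + 4 = 13
d²(Z, Hub-C) = 9 + 4 = 13
d²(Z, Hub-D) = 9 + 56.25 = 65.25
d²(Z, Hub-E) = 2.25 + 0.25 = 2.5
d²(Z, Hub-F) = 25 + 16 = 41
d²(Z, Hub-G) = 16 + 64 = 80
d²(Z, Hub-H) = 81 + 1 = 82
The largest is to Hub-A.

Hub-A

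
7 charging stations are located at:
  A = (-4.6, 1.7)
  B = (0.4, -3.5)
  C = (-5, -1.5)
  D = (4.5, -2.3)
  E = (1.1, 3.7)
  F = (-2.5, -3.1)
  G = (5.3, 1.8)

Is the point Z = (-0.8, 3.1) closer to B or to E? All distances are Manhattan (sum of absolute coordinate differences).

E

d(Z,B) = |-0.8−0.4| + |3.1−(-3.5)| = 1.2 + 6.6 = 7.8
d(Z,E) = |-0.8−1.1| + |3.1−3.7| = 1.9 + 0.6 = 2.5
7.8 > 2.5, so E is closer.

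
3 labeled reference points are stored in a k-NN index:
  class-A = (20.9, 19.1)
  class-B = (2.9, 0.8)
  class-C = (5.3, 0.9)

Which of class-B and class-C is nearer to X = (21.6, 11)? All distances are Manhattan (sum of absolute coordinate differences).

d(X, class-B) = |21.6−2.9| + |11−0.8| = 18.7 + 10.2 = 28.9
d(X, class-C) = |21.6−5.3| + |11−0.9| = 16.3 + 10.1 = 26.4
28.9 > 26.4, so class-C is closer.

class-C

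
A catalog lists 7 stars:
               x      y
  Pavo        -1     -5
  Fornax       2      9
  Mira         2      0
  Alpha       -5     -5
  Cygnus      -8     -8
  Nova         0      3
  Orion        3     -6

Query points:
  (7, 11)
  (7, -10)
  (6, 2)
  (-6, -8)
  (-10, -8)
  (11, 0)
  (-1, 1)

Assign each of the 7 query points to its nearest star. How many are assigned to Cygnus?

(7, 11) — d² to each: Pavo:320, Fornax:29, Mira:146, Alpha:400, Cygnus:586, Nova:113, Orion:305 → nearest is Fornax
(7, -10) — d² to each: Pavo:89, Fornax:386, Mira:125, Alpha:169, Cygnus:229, Nova:218, Orion:32 → nearest is Orion
(6, 2) — d² to each: Pavo:98, Fornax:65, Mira:20, Alpha:170, Cygnus:296, Nova:37, Orion:73 → nearest is Mira
(-6, -8) — d² to each: Pavo:34, Fornax:353, Mira:128, Alpha:10, Cygnus:4, Nova:157, Orion:85 → nearest is Cygnus
(-10, -8) — d² to each: Pavo:90, Fornax:433, Mira:208, Alpha:34, Cygnus:4, Nova:221, Orion:173 → nearest is Cygnus
(11, 0) — d² to each: Pavo:169, Fornax:162, Mira:81, Alpha:281, Cygnus:425, Nova:130, Orion:100 → nearest is Mira
(-1, 1) — d² to each: Pavo:36, Fornax:73, Mira:10, Alpha:52, Cygnus:130, Nova:5, Orion:65 → nearest is Nova
2 of the 7 points have Cygnus as nearest.

2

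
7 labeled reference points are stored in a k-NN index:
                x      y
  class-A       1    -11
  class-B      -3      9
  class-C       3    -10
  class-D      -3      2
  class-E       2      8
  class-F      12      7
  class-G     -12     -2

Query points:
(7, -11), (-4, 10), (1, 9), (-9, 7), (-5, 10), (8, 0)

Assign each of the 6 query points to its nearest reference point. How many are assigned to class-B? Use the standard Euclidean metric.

(7, -11) — d² to each: class-A:36, class-B:500, class-C:17, class-D:269, class-E:386, class-F:349, class-G:442 → nearest is class-C
(-4, 10) — d² to each: class-A:466, class-B:2, class-C:449, class-D:65, class-E:40, class-F:265, class-G:208 → nearest is class-B
(1, 9) — d² to each: class-A:400, class-B:16, class-C:365, class-D:65, class-E:2, class-F:125, class-G:290 → nearest is class-E
(-9, 7) — d² to each: class-A:424, class-B:40, class-C:433, class-D:61, class-E:122, class-F:441, class-G:90 → nearest is class-B
(-5, 10) — d² to each: class-A:477, class-B:5, class-C:464, class-D:68, class-E:53, class-F:298, class-G:193 → nearest is class-B
(8, 0) — d² to each: class-A:170, class-B:202, class-C:125, class-D:125, class-E:100, class-F:65, class-G:404 → nearest is class-F
3 of the 6 points have class-B as nearest.

3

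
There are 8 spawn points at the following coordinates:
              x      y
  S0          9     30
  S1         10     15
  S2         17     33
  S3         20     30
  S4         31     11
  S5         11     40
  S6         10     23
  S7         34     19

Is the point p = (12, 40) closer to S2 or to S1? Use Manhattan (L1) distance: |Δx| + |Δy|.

S2

d(p,S2) = |12−17| + |40−33| = 5 + 7 = 12
d(p,S1) = |12−10| + |40−15| = 2 + 25 = 27
12 < 27, so S2 is closer.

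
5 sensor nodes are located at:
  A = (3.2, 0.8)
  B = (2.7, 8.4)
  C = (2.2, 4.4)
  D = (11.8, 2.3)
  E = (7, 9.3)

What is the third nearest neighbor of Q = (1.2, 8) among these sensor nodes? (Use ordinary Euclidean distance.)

E

Since √ is increasing, it suffices to compare squared distances:
|QA|² = 4 + 51.84 = 55.84
|QB|² = 2.25 + 0.16 = 2.41
|QC|² = 1 + 12.96 = 13.96
|QD|² = 112.36 + 32.49 = 144.85
|QE|² = 33.64 + 1.69 = 35.33
Sorted ascending: B, C, E, A, … — the third-nearest is E.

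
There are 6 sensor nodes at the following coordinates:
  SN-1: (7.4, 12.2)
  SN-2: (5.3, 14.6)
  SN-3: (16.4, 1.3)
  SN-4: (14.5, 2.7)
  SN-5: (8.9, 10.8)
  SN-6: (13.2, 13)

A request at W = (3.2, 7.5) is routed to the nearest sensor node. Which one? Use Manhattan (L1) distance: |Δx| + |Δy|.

d(W, SN-1) = 4.2 + 4.7 = 8.9
d(W, SN-2) = 2.1 + 7.1 = 9.2
d(W, SN-3) = 13.2 + 6.2 = 19.4
d(W, SN-4) = 11.3 + 4.8 = 16.1
d(W, SN-5) = 5.7 + 3.3 = 9
d(W, SN-6) = 10 + 5.5 = 15.5
Minimum is at SN-1.

SN-1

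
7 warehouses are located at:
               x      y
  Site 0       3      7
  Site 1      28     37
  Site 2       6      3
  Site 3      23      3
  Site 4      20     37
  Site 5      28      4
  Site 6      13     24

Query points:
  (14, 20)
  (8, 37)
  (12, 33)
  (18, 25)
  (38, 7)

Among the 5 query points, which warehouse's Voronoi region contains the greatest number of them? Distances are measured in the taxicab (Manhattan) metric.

Site 6

(14, 20) — d to each: Site 0:24, Site 1:31, Site 2:25, Site 3:26, Site 4:23, Site 5:30, Site 6:5 → nearest is Site 6
(8, 37) — d to each: Site 0:35, Site 1:20, Site 2:36, Site 3:49, Site 4:12, Site 5:53, Site 6:18 → nearest is Site 4
(12, 33) — d to each: Site 0:35, Site 1:20, Site 2:36, Site 3:41, Site 4:12, Site 5:45, Site 6:10 → nearest is Site 6
(18, 25) — d to each: Site 0:33, Site 1:22, Site 2:34, Site 3:27, Site 4:14, Site 5:31, Site 6:6 → nearest is Site 6
(38, 7) — d to each: Site 0:35, Site 1:40, Site 2:36, Site 3:19, Site 4:48, Site 5:13, Site 6:42 → nearest is Site 5
Tally — Site 4:1, Site 5:1, Site 6:3. Site 6 captures the most (3).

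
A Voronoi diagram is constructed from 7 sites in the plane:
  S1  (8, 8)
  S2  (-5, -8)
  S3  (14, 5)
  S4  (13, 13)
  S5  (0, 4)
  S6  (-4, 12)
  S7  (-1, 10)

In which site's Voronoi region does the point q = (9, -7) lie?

Compare squared distances (the ordering matches that of the actual distances):
|qS1|² = (9−8)² + (-7−8)² = 1 + 225 = 226
|qS2|² = (9−(-5))² + (-7−(-8))² = 196 + 1 = 197
|qS3|² = (9−14)² + (-7−5)² = 25 + 144 = 169
|qS4|² = (9−13)² + (-7−13)² = 16 + 400 = 416
|qS5|² = (9−0)² + (-7−4)² = 81 + 121 = 202
|qS6|² = (9−(-4))² + (-7−12)² = 169 + 361 = 530
|qS7|² = (9−(-1))² + (-7−10)² = 100 + 289 = 389
S3 is nearest.

S3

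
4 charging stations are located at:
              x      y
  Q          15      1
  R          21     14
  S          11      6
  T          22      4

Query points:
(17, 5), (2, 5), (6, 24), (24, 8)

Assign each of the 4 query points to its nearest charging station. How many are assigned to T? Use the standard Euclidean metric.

1

(17, 5) — d² to each: Q:20, R:97, S:37, T:26 → nearest is Q
(2, 5) — d² to each: Q:185, R:442, S:82, T:401 → nearest is S
(6, 24) — d² to each: Q:610, R:325, S:349, T:656 → nearest is R
(24, 8) — d² to each: Q:130, R:45, S:173, T:20 → nearest is T
1 of the 4 points has T as nearest.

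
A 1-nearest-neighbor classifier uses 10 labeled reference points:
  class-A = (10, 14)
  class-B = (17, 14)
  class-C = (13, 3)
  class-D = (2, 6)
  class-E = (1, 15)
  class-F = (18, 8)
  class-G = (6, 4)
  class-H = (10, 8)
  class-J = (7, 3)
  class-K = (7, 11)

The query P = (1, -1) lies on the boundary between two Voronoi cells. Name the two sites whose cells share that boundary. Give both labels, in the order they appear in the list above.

Squared distances from P to each site:
d²(P, class-A) = 81 + 225 = 306
d²(P, class-B) = 256 + 225 = 481
d²(P, class-C) = 144 + 16 = 160
d²(P, class-D) = 1 + 49 = 50
d²(P, class-E) = 0 + 256 = 256
d²(P, class-F) = 289 + 81 = 370
d²(P, class-G) = 25 + 25 = 50
d²(P, class-H) = 81 + 81 = 162
d²(P, class-J) = 36 + 16 = 52
d²(P, class-K) = 36 + 144 = 180
P is equidistant from class-D and class-G (both at squared distance 50), and every other site is strictly farther — so P lies on the class-D–class-G Voronoi edge.

class-D and class-G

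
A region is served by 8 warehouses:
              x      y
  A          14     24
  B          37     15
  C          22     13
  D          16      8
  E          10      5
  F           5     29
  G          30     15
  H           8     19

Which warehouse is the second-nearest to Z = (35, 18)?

Since √ is increasing, it suffices to compare squared distances:
|ZA|² = (35−14)² + (18−24)² = 441 + 36 = 477
|ZB|² = (35−37)² + (18−15)² = 4 + 9 = 13
|ZC|² = (35−22)² + (18−13)² = 169 + 25 = 194
|ZD|² = (35−16)² + (18−8)² = 361 + 100 = 461
|ZE|² = (35−10)² + (18−5)² = 625 + 169 = 794
|ZF|² = (35−5)² + (18−29)² = 900 + 121 = 1021
|ZG|² = (35−30)² + (18−15)² = 25 + 9 = 34
|ZH|² = (35−8)² + (18−19)² = 729 + 1 = 730
Sorted ascending: B, G, C, … — the second-nearest is G.

G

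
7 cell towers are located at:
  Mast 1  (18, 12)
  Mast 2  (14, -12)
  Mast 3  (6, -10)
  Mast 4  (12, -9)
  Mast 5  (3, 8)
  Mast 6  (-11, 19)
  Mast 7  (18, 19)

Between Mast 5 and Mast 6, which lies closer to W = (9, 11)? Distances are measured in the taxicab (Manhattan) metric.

Mast 5

d(W, Mast 5) = |9−3| + |11−8| = 6 + 3 = 9
d(W, Mast 6) = |9−(-11)| + |11−19| = 20 + 8 = 28
9 < 28, so Mast 5 is closer.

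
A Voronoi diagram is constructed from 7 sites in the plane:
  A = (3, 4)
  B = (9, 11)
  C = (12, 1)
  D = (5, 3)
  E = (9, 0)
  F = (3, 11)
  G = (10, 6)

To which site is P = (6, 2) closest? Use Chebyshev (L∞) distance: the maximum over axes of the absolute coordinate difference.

d(P,A) = max(3, 2) = 3
d(P,B) = max(3, 9) = 9
d(P,C) = max(6, 1) = 6
d(P,D) = max(1, 1) = 1
d(P,E) = max(3, 2) = 3
d(P,F) = max(3, 9) = 9
d(P,G) = max(4, 4) = 4
The smallest is to D, so P lies in the Voronoi region of D.

D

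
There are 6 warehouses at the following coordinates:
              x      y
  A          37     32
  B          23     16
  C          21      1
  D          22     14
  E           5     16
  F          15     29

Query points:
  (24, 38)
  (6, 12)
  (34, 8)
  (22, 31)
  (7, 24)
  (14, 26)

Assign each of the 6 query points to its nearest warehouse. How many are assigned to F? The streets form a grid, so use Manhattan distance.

3

(24, 38) — d to each: A:19, B:23, C:40, D:26, E:41, F:18 → nearest is F
(6, 12) — d to each: A:51, B:21, C:26, D:18, E:5, F:26 → nearest is E
(34, 8) — d to each: A:27, B:19, C:20, D:18, E:37, F:40 → nearest is D
(22, 31) — d to each: A:16, B:16, C:31, D:17, E:32, F:9 → nearest is F
(7, 24) — d to each: A:38, B:24, C:37, D:25, E:10, F:13 → nearest is E
(14, 26) — d to each: A:29, B:19, C:32, D:20, E:19, F:4 → nearest is F
3 of the 6 points have F as nearest.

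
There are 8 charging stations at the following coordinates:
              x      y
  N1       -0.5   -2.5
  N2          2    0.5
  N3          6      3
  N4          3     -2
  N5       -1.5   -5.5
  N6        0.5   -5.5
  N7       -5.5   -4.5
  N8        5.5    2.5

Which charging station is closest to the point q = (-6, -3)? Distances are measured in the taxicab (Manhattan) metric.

N7

d(q,N1) = |-6−(-0.5)| + |-3−(-2.5)| = 5.5 + 0.5 = 6
d(q,N2) = |-6−2| + |-3−0.5| = 8 + 3.5 = 11.5
d(q,N3) = |-6−6| + |-3−3| = 12 + 6 = 18
d(q,N4) = |-6−3| + |-3−(-2)| = 9 + 1 = 10
d(q,N5) = |-6−(-1.5)| + |-3−(-5.5)| = 4.5 + 2.5 = 7
d(q,N6) = |-6−0.5| + |-3−(-5.5)| = 6.5 + 2.5 = 9
d(q,N7) = |-6−(-5.5)| + |-3−(-4.5)| = 0.5 + 1.5 = 2
d(q,N8) = |-6−5.5| + |-3−2.5| = 11.5 + 5.5 = 17
N7 is nearest.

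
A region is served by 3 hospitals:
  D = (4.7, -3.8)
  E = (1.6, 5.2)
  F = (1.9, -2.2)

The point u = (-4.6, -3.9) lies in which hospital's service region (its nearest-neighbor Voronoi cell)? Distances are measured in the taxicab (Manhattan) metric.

d(u,D) = 9.3 + 0.1 = 9.4
d(u,E) = 6.2 + 9.1 = 15.3
d(u,F) = 6.5 + 1.7 = 8.2
F is nearest.

F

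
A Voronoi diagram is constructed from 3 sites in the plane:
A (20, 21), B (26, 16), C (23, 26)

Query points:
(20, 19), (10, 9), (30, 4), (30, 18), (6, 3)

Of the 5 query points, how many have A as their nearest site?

(20, 19) — d² to each: A:4, B:45, C:58 → nearest is A
(10, 9) — d² to each: A:244, B:305, C:458 → nearest is A
(30, 4) — d² to each: A:389, B:160, C:533 → nearest is B
(30, 18) — d² to each: A:109, B:20, C:113 → nearest is B
(6, 3) — d² to each: A:520, B:569, C:818 → nearest is A
3 of the 5 points have A as nearest.

3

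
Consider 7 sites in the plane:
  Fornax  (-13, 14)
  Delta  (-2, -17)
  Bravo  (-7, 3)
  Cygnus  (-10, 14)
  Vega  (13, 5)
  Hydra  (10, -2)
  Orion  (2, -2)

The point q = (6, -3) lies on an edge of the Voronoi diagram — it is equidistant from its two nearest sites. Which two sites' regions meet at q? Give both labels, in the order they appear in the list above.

Hydra and Orion

Squared distances from q to each site:
d²(q, Fornax) = (6−(-13))² + (-3−14)² = 361 + 289 = 650
d²(q, Delta) = (6−(-2))² + (-3−(-17))² = 64 + 196 = 260
d²(q, Bravo) = (6−(-7))² + (-3−3)² = 169 + 36 = 205
d²(q, Cygnus) = (6−(-10))² + (-3−14)² = 256 + 289 = 545
d²(q, Vega) = (6−13)² + (-3−5)² = 49 + 64 = 113
d²(q, Hydra) = (6−10)² + (-3−(-2))² = 16 + 1 = 17
d²(q, Orion) = (6−2)² + (-3−(-2))² = 16 + 1 = 17
q is equidistant from Hydra and Orion (both at squared distance 17), and every other site is strictly farther — so q lies on the Hydra–Orion Voronoi edge.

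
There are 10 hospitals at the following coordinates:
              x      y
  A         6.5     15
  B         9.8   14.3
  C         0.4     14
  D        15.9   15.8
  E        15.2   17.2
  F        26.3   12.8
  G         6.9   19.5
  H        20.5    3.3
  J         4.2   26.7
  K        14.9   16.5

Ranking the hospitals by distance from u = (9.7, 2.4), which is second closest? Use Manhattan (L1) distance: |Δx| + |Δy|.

d(u,A) = |9.7−6.5| + |2.4−15| = 3.2 + 12.6 = 15.8
d(u,B) = |9.7−9.8| + |2.4−14.3| = 0.1 + 11.9 = 12
d(u,C) = |9.7−0.4| + |2.4−14| = 9.3 + 11.6 = 20.9
d(u,D) = |9.7−15.9| + |2.4−15.8| = 6.2 + 13.4 = 19.6
d(u,E) = |9.7−15.2| + |2.4−17.2| = 5.5 + 14.8 = 20.3
d(u,F) = |9.7−26.3| + |2.4−12.8| = 16.6 + 10.4 = 27
d(u,G) = |9.7−6.9| + |2.4−19.5| = 2.8 + 17.1 = 19.9
d(u,H) = |9.7−20.5| + |2.4−3.3| = 10.8 + 0.9 = 11.7
d(u,J) = |9.7−4.2| + |2.4−26.7| = 5.5 + 24.3 = 29.8
d(u,K) = |9.7−14.9| + |2.4−16.5| = 5.2 + 14.1 = 19.3
Sorted ascending: H, B, A, … — the second-nearest is B.

B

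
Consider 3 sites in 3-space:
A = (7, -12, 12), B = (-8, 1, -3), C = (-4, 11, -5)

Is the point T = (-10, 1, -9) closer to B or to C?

B

Compare squared distances:
|TB|² = (-10−(-8))² + (1−1)² + (-9−(-3))² = 4 + 0 + 36 = 40
|TC|² = (-10−(-4))² + (1−11)² + (-9−(-5))² = 36 + 100 + 16 = 152
40 < 152, so B is closer.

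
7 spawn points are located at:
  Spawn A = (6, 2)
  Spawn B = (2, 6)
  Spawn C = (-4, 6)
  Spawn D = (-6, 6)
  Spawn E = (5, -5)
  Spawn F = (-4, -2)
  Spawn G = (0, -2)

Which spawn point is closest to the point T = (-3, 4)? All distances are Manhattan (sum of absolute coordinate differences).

Spawn C

d(T, Spawn A) = |-3−6| + |4−2| = 9 + 2 = 11
d(T, Spawn B) = |-3−2| + |4−6| = 5 + 2 = 7
d(T, Spawn C) = |-3−(-4)| + |4−6| = 1 + 2 = 3
d(T, Spawn D) = |-3−(-6)| + |4−6| = 3 + 2 = 5
d(T, Spawn E) = |-3−5| + |4−(-5)| = 8 + 9 = 17
d(T, Spawn F) = |-3−(-4)| + |4−(-2)| = 1 + 6 = 7
d(T, Spawn G) = |-3−0| + |4−(-2)| = 3 + 6 = 9
Spawn C is nearest.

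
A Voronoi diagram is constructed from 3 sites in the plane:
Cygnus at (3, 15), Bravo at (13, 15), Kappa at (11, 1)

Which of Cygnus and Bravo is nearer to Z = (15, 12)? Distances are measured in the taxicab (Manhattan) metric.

d(Z, Cygnus) = |15−3| + |12−15| = 12 + 3 = 15
d(Z, Bravo) = |15−13| + |12−15| = 2 + 3 = 5
15 > 5, so Bravo is closer.

Bravo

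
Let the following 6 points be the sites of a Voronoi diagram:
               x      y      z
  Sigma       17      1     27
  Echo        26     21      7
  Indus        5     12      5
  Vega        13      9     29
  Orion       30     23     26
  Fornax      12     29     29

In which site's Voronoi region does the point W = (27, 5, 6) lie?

Compare squared distances (the ordering matches that of the actual distances):
d²(W, Sigma) = (27−17)² + (5−1)² + (6−27)² = 100 + 16 + 441 = 557
d²(W, Echo) = (27−26)² + (5−21)² + (6−7)² = 1 + 256 + 1 = 258
d²(W, Indus) = (27−5)² + (5−12)² + (6−5)² = 484 + 49 + 1 = 534
d²(W, Vega) = (27−13)² + (5−9)² + (6−29)² = 196 + 16 + 529 = 741
d²(W, Orion) = (27−30)² + (5−23)² + (6−26)² = 9 + 324 + 400 = 733
d²(W, Fornax) = (27−12)² + (5−29)² + (6−29)² = 225 + 576 + 529 = 1330
The smallest is to Echo, so W lies in the Voronoi region of Echo.

Echo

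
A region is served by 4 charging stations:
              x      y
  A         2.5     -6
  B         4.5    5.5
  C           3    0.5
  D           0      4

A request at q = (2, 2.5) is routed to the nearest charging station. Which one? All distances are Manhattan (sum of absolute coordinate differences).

d(q,A) = 0.5 + 8.5 = 9
d(q,B) = 2.5 + 3 = 5.5
d(q,C) = 1 + 2 = 3
d(q,D) = 2 + 1.5 = 3.5
Minimum is at C.

C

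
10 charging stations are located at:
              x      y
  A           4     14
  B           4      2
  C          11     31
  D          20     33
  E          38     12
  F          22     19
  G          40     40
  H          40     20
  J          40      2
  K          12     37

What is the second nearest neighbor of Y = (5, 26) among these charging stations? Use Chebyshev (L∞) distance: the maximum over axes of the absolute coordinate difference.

K

d(Y,A) = max(1, 12) = 12
d(Y,B) = max(1, 24) = 24
d(Y,C) = max(6, 5) = 6
d(Y,D) = max(15, 7) = 15
d(Y,E) = max(33, 14) = 33
d(Y,F) = max(17, 7) = 17
d(Y,G) = max(35, 14) = 35
d(Y,H) = max(35, 6) = 35
d(Y,J) = max(35, 24) = 35
d(Y,K) = max(7, 11) = 11
Sorted ascending: C, K, A, … — the second-nearest is K.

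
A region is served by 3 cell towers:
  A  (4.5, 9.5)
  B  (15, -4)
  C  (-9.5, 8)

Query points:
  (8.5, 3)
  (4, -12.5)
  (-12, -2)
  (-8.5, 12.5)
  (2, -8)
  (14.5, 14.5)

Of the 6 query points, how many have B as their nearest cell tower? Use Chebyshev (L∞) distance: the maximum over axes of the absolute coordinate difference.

(8.5, 3) — d to each: A:6.5, B:7, C:18 → nearest is A
(4, -12.5) — d to each: A:22, B:11, C:20.5 → nearest is B
(-12, -2) — d to each: A:16.5, B:27, C:10 → nearest is C
(-8.5, 12.5) — d to each: A:13, B:23.5, C:4.5 → nearest is C
(2, -8) — d to each: A:17.5, B:13, C:16 → nearest is B
(14.5, 14.5) — d to each: A:10, B:18.5, C:24 → nearest is A
2 of the 6 points have B as nearest.

2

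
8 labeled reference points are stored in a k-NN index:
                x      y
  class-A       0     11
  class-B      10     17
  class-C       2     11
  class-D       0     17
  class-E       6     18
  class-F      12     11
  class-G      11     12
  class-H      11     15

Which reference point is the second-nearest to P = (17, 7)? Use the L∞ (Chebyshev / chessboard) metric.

d(P, class-A) = max(17, 4) = 17
d(P, class-B) = max(7, 10) = 10
d(P, class-C) = max(15, 4) = 15
d(P, class-D) = max(17, 10) = 17
d(P, class-E) = max(11, 11) = 11
d(P, class-F) = max(5, 4) = 5
d(P, class-G) = max(6, 5) = 6
d(P, class-H) = max(6, 8) = 8
Sorted ascending: class-F, class-G, class-H, … — the second-nearest is class-G.

class-G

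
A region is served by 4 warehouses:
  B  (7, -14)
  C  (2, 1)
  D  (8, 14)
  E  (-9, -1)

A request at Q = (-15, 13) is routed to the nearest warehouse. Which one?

E

Since √ is increasing, it suffices to compare squared distances:
|QB|² = (-15−7)² + (13−(-14))² = 484 + 729 = 1213
|QC|² = (-15−2)² + (13−1)² = 289 + 144 = 433
|QD|² = (-15−8)² + (13−14)² = 529 + 1 = 530
|QE|² = (-15−(-9))² + (13−(-1))² = 36 + 196 = 232
The smallest is to E, so Q lies in the Voronoi region of E.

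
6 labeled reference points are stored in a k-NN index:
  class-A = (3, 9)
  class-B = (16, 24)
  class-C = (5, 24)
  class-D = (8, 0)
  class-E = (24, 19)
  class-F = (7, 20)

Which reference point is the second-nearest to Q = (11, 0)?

Squared Euclidean distances:
d²(Q, class-A) = (11−3)² + (0−9)² = 64 + 81 = 145
d²(Q, class-B) = (11−16)² + (0−24)² = 25 + 576 = 601
d²(Q, class-C) = (11−5)² + (0−24)² = 36 + 576 = 612
d²(Q, class-D) = (11−8)² + (0−0)² = 9 + 0 = 9
d²(Q, class-E) = (11−24)² + (0−19)² = 169 + 361 = 530
d²(Q, class-F) = (11−7)² + (0−20)² = 16 + 400 = 416
Sorted ascending: class-D, class-A, class-F, … — the second-nearest is class-A.

class-A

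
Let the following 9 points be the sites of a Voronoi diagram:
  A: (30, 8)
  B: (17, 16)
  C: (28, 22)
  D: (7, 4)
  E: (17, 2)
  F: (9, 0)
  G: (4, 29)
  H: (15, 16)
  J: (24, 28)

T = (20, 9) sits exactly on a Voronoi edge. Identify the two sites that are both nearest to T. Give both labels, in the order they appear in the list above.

Squared distances from T to each site:
|TA|² = 100 + 1 = 101
|TB|² = 9 + 49 = 58
|TC|² = 64 + 169 = 233
|TD|² = 169 + 25 = 194
|TE|² = 9 + 49 = 58
|TF|² = 121 + 81 = 202
|TG|² = 256 + 400 = 656
|TH|² = 25 + 49 = 74
|TJ|² = 16 + 361 = 377
T is equidistant from B and E (both at squared distance 58), and every other site is strictly farther — so T lies on the B–E Voronoi edge.

B and E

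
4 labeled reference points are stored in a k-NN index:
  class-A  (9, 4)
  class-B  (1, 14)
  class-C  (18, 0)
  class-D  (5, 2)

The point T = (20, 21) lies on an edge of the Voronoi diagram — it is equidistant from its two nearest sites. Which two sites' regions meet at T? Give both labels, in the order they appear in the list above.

Squared distances from T to each site:
d²(T, class-A) = 121 + 289 = 410
d²(T, class-B) = 361 + 49 = 410
d²(T, class-C) = 4 + 441 = 445
d²(T, class-D) = 225 + 361 = 586
T is equidistant from class-A and class-B (both at squared distance 410), and every other site is strictly farther — so T lies on the class-A–class-B Voronoi edge.

class-A and class-B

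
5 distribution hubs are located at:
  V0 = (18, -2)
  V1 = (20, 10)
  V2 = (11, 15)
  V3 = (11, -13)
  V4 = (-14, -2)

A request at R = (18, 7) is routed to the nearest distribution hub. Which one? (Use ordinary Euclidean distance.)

Squared Euclidean distances:
|RV0|² = (18−18)² + (7−(-2))² = 0 + 81 = 81
|RV1|² = (18−20)² + (7−10)² = 4 + 9 = 13
|RV2|² = (18−11)² + (7−15)² = 49 + 64 = 113
|RV3|² = (18−11)² + (7−(-13))² = 49 + 400 = 449
|RV4|² = (18−(-14))² + (7−(-2))² = 1024 + 81 = 1105
V1 is nearest.

V1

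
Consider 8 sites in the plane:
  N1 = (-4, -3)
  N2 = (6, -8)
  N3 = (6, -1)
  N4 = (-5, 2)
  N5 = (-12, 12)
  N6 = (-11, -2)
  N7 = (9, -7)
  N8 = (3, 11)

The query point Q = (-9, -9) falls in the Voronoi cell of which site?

N6

Since √ is increasing, it suffices to compare squared distances:
|QN1|² = 25 + 36 = 61
|QN2|² = 225 + 1 = 226
|QN3|² = 225 + 64 = 289
|QN4|² = 16 + 121 = 137
|QN5|² = 9 + 441 = 450
|QN6|² = 4 + 49 = 53
|QN7|² = 324 + 4 = 328
|QN8|² = 144 + 400 = 544
Minimum is at N6.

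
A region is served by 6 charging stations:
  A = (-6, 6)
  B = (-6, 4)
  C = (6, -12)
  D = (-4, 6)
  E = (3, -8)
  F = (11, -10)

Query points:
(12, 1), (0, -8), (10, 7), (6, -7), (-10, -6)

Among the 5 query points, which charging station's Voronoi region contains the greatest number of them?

E

(12, 1) — d² to each: A:349, B:333, C:205, D:281, E:162, F:122 → nearest is F
(0, -8) — d² to each: A:232, B:180, C:52, D:212, E:9, F:125 → nearest is E
(10, 7) — d² to each: A:257, B:265, C:377, D:197, E:274, F:290 → nearest is D
(6, -7) — d² to each: A:313, B:265, C:25, D:269, E:10, F:34 → nearest is E
(-10, -6) — d² to each: A:160, B:116, C:292, D:180, E:173, F:457 → nearest is B
Tally — B:1, D:1, E:2, F:1. E captures the most (2).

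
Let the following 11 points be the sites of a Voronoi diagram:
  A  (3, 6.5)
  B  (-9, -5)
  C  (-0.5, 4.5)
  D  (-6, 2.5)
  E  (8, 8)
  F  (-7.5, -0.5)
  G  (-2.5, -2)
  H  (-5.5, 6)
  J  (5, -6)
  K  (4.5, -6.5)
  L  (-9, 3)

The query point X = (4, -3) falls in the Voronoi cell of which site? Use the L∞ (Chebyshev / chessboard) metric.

J

d(X,A) = max(1, 9.5) = 9.5
d(X,B) = max(13, 2) = 13
d(X,C) = max(4.5, 7.5) = 7.5
d(X,D) = max(10, 5.5) = 10
d(X,E) = max(4, 11) = 11
d(X,F) = max(11.5, 2.5) = 11.5
d(X,G) = max(6.5, 1) = 6.5
d(X,H) = max(9.5, 9) = 9.5
d(X,J) = max(1, 3) = 3
d(X,K) = max(0.5, 3.5) = 3.5
d(X,L) = max(13, 6) = 13
J is nearest.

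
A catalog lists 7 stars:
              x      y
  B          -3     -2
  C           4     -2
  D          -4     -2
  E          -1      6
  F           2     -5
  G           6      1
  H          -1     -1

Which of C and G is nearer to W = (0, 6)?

Compare squared distances:
|WC|² = (0−4)² + (6−(-2))² = 16 + 64 = 80
|WG|² = (0−6)² + (6−1)² = 36 + 25 = 61
80 > 61, so G is closer.

G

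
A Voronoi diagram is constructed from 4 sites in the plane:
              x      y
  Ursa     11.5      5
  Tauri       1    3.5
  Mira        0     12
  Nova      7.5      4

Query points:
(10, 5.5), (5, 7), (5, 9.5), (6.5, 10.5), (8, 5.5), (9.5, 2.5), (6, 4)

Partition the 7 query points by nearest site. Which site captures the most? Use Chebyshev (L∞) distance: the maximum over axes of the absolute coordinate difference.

Nova

(10, 5.5) — d to each: Ursa:1.5, Tauri:9, Mira:10, Nova:2.5 → nearest is Ursa
(5, 7) — d to each: Ursa:6.5, Tauri:4, Mira:5, Nova:3 → nearest is Nova
(5, 9.5) — d to each: Ursa:6.5, Tauri:6, Mira:5, Nova:5.5 → nearest is Mira
(6.5, 10.5) — d to each: Ursa:5.5, Tauri:7, Mira:6.5, Nova:6.5 → nearest is Ursa
(8, 5.5) — d to each: Ursa:3.5, Tauri:7, Mira:8, Nova:1.5 → nearest is Nova
(9.5, 2.5) — d to each: Ursa:2.5, Tauri:8.5, Mira:9.5, Nova:2 → nearest is Nova
(6, 4) — d to each: Ursa:5.5, Tauri:5, Mira:8, Nova:1.5 → nearest is Nova
Tally — Ursa:2, Mira:1, Nova:4. Nova captures the most (4).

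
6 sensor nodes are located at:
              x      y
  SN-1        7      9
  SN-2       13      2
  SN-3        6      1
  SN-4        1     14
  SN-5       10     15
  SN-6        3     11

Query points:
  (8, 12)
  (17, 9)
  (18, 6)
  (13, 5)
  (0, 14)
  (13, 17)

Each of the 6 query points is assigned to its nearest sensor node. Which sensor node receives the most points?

SN-2

(8, 12) — d² to each: SN-1:10, SN-2:125, SN-3:125, SN-4:53, SN-5:13, SN-6:26 → nearest is SN-1
(17, 9) — d² to each: SN-1:100, SN-2:65, SN-3:185, SN-4:281, SN-5:85, SN-6:200 → nearest is SN-2
(18, 6) — d² to each: SN-1:130, SN-2:41, SN-3:169, SN-4:353, SN-5:145, SN-6:250 → nearest is SN-2
(13, 5) — d² to each: SN-1:52, SN-2:9, SN-3:65, SN-4:225, SN-5:109, SN-6:136 → nearest is SN-2
(0, 14) — d² to each: SN-1:74, SN-2:313, SN-3:205, SN-4:1, SN-5:101, SN-6:18 → nearest is SN-4
(13, 17) — d² to each: SN-1:100, SN-2:225, SN-3:305, SN-4:153, SN-5:13, SN-6:136 → nearest is SN-5
Tally — SN-1:1, SN-2:3, SN-4:1, SN-5:1. SN-2 captures the most (3).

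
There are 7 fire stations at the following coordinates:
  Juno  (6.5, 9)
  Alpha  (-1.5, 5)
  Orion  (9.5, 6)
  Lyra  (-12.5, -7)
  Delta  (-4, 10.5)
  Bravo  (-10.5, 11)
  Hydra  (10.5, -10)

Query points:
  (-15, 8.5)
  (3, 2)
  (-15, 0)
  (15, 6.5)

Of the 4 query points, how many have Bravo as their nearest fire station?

(-15, 8.5) — d² to each: Juno:462.5, Alpha:194.5, Orion:606.5, Lyra:246.5, Delta:125, Bravo:26.5, Hydra:992.5 → nearest is Bravo
(3, 2) — d² to each: Juno:61.25, Alpha:29.25, Orion:58.25, Lyra:321.25, Delta:121.25, Bravo:263.25, Hydra:200.25 → nearest is Alpha
(-15, 0) — d² to each: Juno:543.25, Alpha:207.25, Orion:636.25, Lyra:55.25, Delta:231.25, Bravo:141.25, Hydra:750.25 → nearest is Lyra
(15, 6.5) — d² to each: Juno:78.5, Alpha:274.5, Orion:30.5, Lyra:938.5, Delta:377, Bravo:670.5, Hydra:292.5 → nearest is Orion
1 of the 4 points has Bravo as nearest.

1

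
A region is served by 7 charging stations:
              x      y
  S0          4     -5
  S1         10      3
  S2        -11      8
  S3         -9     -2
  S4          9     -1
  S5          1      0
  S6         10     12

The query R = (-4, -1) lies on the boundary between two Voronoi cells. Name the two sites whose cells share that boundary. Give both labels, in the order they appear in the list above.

S3 and S5

Squared distances from R to each site:
|RS0|² = (-4−4)² + (-1−(-5))² = 64 + 16 = 80
|RS1|² = (-4−10)² + (-1−3)² = 196 + 16 = 212
|RS2|² = (-4−(-11))² + (-1−8)² = 49 + 81 = 130
|RS3|² = (-4−(-9))² + (-1−(-2))² = 25 + 1 = 26
|RS4|² = (-4−9)² + (-1−(-1))² = 169 + 0 = 169
|RS5|² = (-4−1)² + (-1−0)² = 25 + 1 = 26
|RS6|² = (-4−10)² + (-1−12)² = 196 + 169 = 365
R is equidistant from S3 and S5 (both at squared distance 26), and every other site is strictly farther — so R lies on the S3–S5 Voronoi edge.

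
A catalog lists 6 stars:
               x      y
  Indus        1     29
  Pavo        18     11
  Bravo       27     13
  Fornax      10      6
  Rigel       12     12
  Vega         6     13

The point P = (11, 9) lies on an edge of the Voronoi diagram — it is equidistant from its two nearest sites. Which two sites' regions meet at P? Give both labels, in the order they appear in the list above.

Fornax and Rigel

Squared distances from P to each site:
d²(P, Indus) = (11−1)² + (9−29)² = 100 + 400 = 500
d²(P, Pavo) = (11−18)² + (9−11)² = 49 + 4 = 53
d²(P, Bravo) = (11−27)² + (9−13)² = 256 + 16 = 272
d²(P, Fornax) = (11−10)² + (9−6)² = 1 + 9 = 10
d²(P, Rigel) = (11−12)² + (9−12)² = 1 + 9 = 10
d²(P, Vega) = (11−6)² + (9−13)² = 25 + 16 = 41
P is equidistant from Fornax and Rigel (both at squared distance 10), and every other site is strictly farther — so P lies on the Fornax–Rigel Voronoi edge.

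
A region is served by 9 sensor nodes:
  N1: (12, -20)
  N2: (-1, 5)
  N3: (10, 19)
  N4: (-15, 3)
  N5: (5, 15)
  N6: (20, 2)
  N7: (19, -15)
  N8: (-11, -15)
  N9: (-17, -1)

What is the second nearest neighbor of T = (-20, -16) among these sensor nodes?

N9

Compare squared distances (the ordering matches that of the actual distances):
|TN1|² = 1024 + 16 = 1040
|TN2|² = 361 + 441 = 802
|TN3|² = 900 + 1225 = 2125
|TN4|² = 25 + 361 = 386
|TN5|² = 625 + 961 = 1586
|TN6|² = 1600 + 324 = 1924
|TN7|² = 1521 + 1 = 1522
|TN8|² = 81 + 1 = 82
|TN9|² = 9 + 225 = 234
Sorted ascending: N8, N9, N4, … — the second-nearest is N9.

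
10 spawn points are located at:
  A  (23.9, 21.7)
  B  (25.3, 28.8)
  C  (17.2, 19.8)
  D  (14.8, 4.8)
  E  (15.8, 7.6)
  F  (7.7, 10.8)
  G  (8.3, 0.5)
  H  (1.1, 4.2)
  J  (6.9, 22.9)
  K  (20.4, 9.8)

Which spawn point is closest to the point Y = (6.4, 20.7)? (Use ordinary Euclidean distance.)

Compare squared distances (the ordering matches that of the actual distances):
|YA|² = 306.25 + 1 = 307.25
|YB|² = 357.21 + 65.61 = 422.82
|YC|² = 116.64 + 0.81 = 117.45
|YD|² = 70.56 + 252.81 = 323.37
|YE|² = 88.36 + 171.61 = 259.97
|YF|² = 1.69 + 98.01 = 99.7
|YG|² = 3.61 + 408.04 = 411.65
|YH|² = 28.09 + 272.25 = 300.34
|YJ|² = 0.25 + 4.84 = 5.09
|YK|² = 196 + 118.81 = 314.81
Minimum is at J.

J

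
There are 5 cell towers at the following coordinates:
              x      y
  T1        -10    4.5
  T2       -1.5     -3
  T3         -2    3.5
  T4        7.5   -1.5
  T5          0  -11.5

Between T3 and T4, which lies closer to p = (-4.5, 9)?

T3

Compare squared distances:
|pT3|² = (-4.5−(-2))² + (9−3.5)² = 6.25 + 30.25 = 36.5
|pT4|² = (-4.5−7.5)² + (9−(-1.5))² = 144 + 110.25 = 254.25
36.5 < 254.25, so T3 is closer.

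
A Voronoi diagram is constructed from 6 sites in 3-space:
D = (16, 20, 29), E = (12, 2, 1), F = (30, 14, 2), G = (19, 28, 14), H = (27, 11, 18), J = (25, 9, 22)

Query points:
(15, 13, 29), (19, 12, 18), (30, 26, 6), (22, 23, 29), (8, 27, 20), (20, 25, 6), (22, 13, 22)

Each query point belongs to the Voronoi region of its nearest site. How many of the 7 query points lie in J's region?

(15, 13, 29) — d² to each: D:50, E:914, F:955, G:466, H:269, J:165 → nearest is D
(19, 12, 18) — d² to each: D:194, E:438, F:381, G:272, H:65, J:61 → nearest is J
(30, 26, 6) — d² to each: D:761, E:925, F:160, G:189, H:378, J:570 → nearest is F
(22, 23, 29) — d² to each: D:45, E:1325, F:874, G:259, H:290, J:254 → nearest is D
(8, 27, 20) — d² to each: D:194, E:1002, F:977, G:158, H:621, J:617 → nearest is G
(20, 25, 6) — d² to each: D:570, E:618, F:237, G:74, H:389, J:537 → nearest is G
(22, 13, 22) — d² to each: D:134, E:662, F:465, G:298, H:45, J:25 → nearest is J
2 of the 7 points have J as nearest.

2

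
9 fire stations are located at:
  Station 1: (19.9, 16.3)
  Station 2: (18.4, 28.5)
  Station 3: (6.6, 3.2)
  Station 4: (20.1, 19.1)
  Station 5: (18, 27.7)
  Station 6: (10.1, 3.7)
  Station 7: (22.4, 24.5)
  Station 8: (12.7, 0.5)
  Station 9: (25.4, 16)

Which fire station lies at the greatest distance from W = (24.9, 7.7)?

Station 2

Compare squared distances (the ordering matches that of the actual distances):
d²(W, Station 1) = 25 + 73.96 = 98.96
d²(W, Station 2) = 42.25 + 432.64 = 474.89
d²(W, Station 3) = 334.89 + 20.25 = 355.14
d²(W, Station 4) = 23.04 + 129.96 = 153
d²(W, Station 5) = 47.61 + 400 = 447.61
d²(W, Station 6) = 219.04 + 16 = 235.04
d²(W, Station 7) = 6.25 + 282.24 = 288.49
d²(W, Station 8) = 148.84 + 51.84 = 200.68
d²(W, Station 9) = 0.25 + 68.89 = 69.14
The largest is to Station 2.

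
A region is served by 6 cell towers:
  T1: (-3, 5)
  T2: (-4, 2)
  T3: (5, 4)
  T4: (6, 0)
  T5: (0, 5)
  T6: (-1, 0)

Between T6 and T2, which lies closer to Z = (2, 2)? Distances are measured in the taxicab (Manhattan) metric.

d(Z,T6) = |2−(-1)| + |2−0| = 3 + 2 = 5
d(Z,T2) = |2−(-4)| + |2−2| = 6 + 0 = 6
5 < 6, so T6 is closer.

T6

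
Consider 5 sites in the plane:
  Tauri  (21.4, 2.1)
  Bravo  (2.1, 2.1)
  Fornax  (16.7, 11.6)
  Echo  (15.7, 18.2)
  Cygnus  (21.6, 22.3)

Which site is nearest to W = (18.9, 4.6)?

Tauri

Since √ is increasing, it suffices to compare squared distances:
d²(W, Tauri) = 6.25 + 6.25 = 12.5
d²(W, Bravo) = 282.24 + 6.25 = 288.49
d²(W, Fornax) = 4.84 + 49 = 53.84
d²(W, Echo) = 10.24 + 184.96 = 195.2
d²(W, Cygnus) = 7.29 + 313.29 = 320.58
Minimum is at Tauri.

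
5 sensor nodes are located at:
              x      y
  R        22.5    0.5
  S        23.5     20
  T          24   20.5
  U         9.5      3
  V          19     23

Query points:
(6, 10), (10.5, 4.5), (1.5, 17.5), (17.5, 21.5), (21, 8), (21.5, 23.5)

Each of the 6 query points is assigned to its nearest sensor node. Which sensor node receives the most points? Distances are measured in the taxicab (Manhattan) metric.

(6, 10) — d to each: R:26, S:27.5, T:28.5, U:10.5, V:26 → nearest is U
(10.5, 4.5) — d to each: R:16, S:28.5, T:29.5, U:2.5, V:27 → nearest is U
(1.5, 17.5) — d to each: R:38, S:24.5, T:25.5, U:22.5, V:23 → nearest is U
(17.5, 21.5) — d to each: R:26, S:7.5, T:7.5, U:26.5, V:3 → nearest is V
(21, 8) — d to each: R:9, S:14.5, T:15.5, U:16.5, V:17 → nearest is R
(21.5, 23.5) — d to each: R:24, S:5.5, T:5.5, U:32.5, V:3 → nearest is V
Tally — R:1, U:3, V:2. U captures the most (3).

U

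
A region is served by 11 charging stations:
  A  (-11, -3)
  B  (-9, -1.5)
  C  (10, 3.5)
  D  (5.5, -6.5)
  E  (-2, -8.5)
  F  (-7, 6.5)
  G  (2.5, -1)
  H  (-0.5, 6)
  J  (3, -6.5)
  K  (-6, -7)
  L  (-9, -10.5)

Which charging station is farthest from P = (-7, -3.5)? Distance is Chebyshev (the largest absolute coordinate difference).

d(P,A) = max(4, 0.5) = 4
d(P,B) = max(2, 2) = 2
d(P,C) = max(17, 7) = 17
d(P,D) = max(12.5, 3) = 12.5
d(P,E) = max(5, 5) = 5
d(P,F) = max(0, 10) = 10
d(P,G) = max(9.5, 2.5) = 9.5
d(P,H) = max(6.5, 9.5) = 9.5
d(P,J) = max(10, 3) = 10
d(P,K) = max(1, 3.5) = 3.5
d(P,L) = max(2, 7) = 7
The largest is to C.

C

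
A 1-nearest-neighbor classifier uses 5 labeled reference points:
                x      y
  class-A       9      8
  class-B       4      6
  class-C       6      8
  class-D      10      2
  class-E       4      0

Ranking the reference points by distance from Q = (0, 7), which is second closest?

class-C

Compare squared distances (the ordering matches that of the actual distances):
d²(Q, class-A) = (0−9)² + (7−8)² = 81 + 1 = 82
d²(Q, class-B) = (0−4)² + (7−6)² = 16 + 1 = 17
d²(Q, class-C) = (0−6)² + (7−8)² = 36 + 1 = 37
d²(Q, class-D) = (0−10)² + (7−2)² = 100 + 25 = 125
d²(Q, class-E) = (0−4)² + (7−0)² = 16 + 49 = 65
Sorted ascending: class-B, class-C, class-E, … — the second-nearest is class-C.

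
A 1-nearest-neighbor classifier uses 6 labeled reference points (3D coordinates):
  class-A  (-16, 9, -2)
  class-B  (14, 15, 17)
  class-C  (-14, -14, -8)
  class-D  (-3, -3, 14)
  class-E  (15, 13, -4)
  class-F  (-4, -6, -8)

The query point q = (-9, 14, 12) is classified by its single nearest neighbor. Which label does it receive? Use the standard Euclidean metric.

class-A

Squared Euclidean distances:
d²(q, class-A) = (-9−(-16))² + (14−9)² + (12−(-2))² = 49 + 25 + 196 = 270
d²(q, class-B) = (-9−14)² + (14−15)² + (12−17)² = 529 + 1 + 25 = 555
d²(q, class-C) = (-9−(-14))² + (14−(-14))² + (12−(-8))² = 25 + 784 + 400 = 1209
d²(q, class-D) = (-9−(-3))² + (14−(-3))² + (12−14)² = 36 + 289 + 4 = 329
d²(q, class-E) = (-9−15)² + (14−13)² + (12−(-4))² = 576 + 1 + 256 = 833
d²(q, class-F) = (-9−(-4))² + (14−(-6))² + (12−(-8))² = 25 + 400 + 400 = 825
class-A is nearest.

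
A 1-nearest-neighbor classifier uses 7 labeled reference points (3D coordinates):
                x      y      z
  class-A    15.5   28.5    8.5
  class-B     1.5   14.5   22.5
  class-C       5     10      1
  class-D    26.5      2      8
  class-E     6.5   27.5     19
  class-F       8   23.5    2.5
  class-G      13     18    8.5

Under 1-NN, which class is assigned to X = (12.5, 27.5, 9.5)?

class-A

Squared Euclidean distances:
d²(X, class-A) = (12.5−15.5)² + (27.5−28.5)² + (9.5−8.5)² = 9 + 1 + 1 = 11
d²(X, class-B) = (12.5−1.5)² + (27.5−14.5)² + (9.5−22.5)² = 121 + 169 + 169 = 459
d²(X, class-C) = (12.5−5)² + (27.5−10)² + (9.5−1)² = 56.25 + 306.25 + 72.25 = 434.75
d²(X, class-D) = (12.5−26.5)² + (27.5−2)² + (9.5−8)² = 196 + 650.25 + 2.25 = 848.5
d²(X, class-E) = (12.5−6.5)² + (27.5−27.5)² + (9.5−19)² = 36 + 0 + 90.25 = 126.25
d²(X, class-F) = (12.5−8)² + (27.5−23.5)² + (9.5−2.5)² = 20.25 + 16 + 49 = 85.25
d²(X, class-G) = (12.5−13)² + (27.5−18)² + (9.5−8.5)² = 0.25 + 90.25 + 1 = 91.5
class-A is nearest.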